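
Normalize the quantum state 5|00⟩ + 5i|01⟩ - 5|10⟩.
1/√3|00⟩ + (1/√3)i|01⟩ - 1/√3|10⟩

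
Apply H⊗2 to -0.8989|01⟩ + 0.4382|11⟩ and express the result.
-0.2304|00⟩ + 0.2304|01⟩ - 0.6686|10⟩ + 0.6686|11⟩

H⊗2 gives amp(|y⟩) = (1/2) Σ_x (−1)^(x·y) amp(|x⟩), where x·y is the number of positions in which both x and y have a 1.
|00⟩: (-0.8989 + 0.4382)/2 = -0.2304
|01⟩: (0.8989 - 0.4382)/2 = 0.2304
|10⟩: (-0.8989 - 0.4382)/2 = -0.6686
|11⟩: (0.8989 + 0.4382)/2 = 0.6686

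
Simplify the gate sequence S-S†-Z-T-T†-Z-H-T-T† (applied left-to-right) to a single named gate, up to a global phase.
H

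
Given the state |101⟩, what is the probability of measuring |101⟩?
1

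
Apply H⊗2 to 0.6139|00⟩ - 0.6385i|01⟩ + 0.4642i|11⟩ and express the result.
(0.307 - 0.08715i)|00⟩ + (0.307 + 0.08715i)|01⟩ + (0.307 - 0.5514i)|10⟩ + (0.307 + 0.5514i)|11⟩

H⊗2 gives amp(|y⟩) = (1/2) Σ_x (−1)^(x·y) amp(|x⟩), where x·y is the number of positions in which both x and y have a 1.
|00⟩: (0.6139 - 0.6385i + 0.4642i)/2 = (0.307 - 0.08715i)
|01⟩: (0.6139 + 0.6385i - 0.4642i)/2 = (0.307 + 0.08715i)
|10⟩: (0.6139 - 0.6385i - 0.4642i)/2 = (0.307 - 0.5514i)
|11⟩: (0.6139 + 0.6385i + 0.4642i)/2 = (0.307 + 0.5514i)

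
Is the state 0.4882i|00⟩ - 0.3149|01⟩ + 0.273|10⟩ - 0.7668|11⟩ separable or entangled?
Entangled

Writing the state as a|00⟩ + b|01⟩ + c|10⟩ + d|11⟩, it is a product state iff ad − bc = 0.
Here (a, b, c, d) = (0.4882i, -0.3149, 0.273, -0.7668): ad − bc = (0.4882i)(-0.7668) − (-0.3149)(0.273) = (0.08597 - 0.3744i) ≠ 0, so the state is entangled.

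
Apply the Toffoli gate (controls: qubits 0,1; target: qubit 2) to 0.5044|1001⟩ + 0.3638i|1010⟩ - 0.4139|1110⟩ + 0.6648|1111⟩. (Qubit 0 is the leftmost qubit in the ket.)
0.5044|1001⟩ + 0.3638i|1010⟩ - 0.4139|1100⟩ + 0.6648|1101⟩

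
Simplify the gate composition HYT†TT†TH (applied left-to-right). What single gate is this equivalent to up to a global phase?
Y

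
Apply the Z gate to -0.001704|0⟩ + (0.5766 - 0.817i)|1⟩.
-0.001704|0⟩ + (-0.5766 + 0.817i)|1⟩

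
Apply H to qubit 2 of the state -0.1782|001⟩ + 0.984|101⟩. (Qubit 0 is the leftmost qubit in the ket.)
-0.126|000⟩ + 0.126|001⟩ + 0.6958|100⟩ - 0.6958|101⟩

H on qubit 2 mixes each pair of kets that differ only in qubit 2: amplitudes (a, b) of (|…0…⟩, |…1…⟩) become ((a + b)/√2, (a − b)/√2). Kets absent from the input have amplitude 0.
(|000⟩, |001⟩): (a, b) = (0, -0.1782) → (-0.126, 0.126)
(|100⟩, |101⟩): (a, b) = (0, 0.984) → (0.6958, -0.6958)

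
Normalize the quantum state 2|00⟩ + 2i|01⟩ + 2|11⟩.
1/√3|00⟩ + (1/√3)i|01⟩ + 1/√3|11⟩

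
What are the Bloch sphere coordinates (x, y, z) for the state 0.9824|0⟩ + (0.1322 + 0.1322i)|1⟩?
(0.2597, 0.2597, 0.9302)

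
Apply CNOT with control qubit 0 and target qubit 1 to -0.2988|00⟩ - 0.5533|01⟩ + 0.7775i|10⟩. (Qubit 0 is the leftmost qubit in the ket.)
-0.2988|00⟩ - 0.5533|01⟩ + 0.7775i|11⟩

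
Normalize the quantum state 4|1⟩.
|1⟩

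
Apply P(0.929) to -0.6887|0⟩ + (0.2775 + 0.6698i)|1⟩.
-0.6887|0⟩ + (-0.3704 + 0.6232i)|1⟩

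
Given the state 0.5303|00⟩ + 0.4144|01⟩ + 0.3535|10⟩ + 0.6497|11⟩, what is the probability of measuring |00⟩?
0.2812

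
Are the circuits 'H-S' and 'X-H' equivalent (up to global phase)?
No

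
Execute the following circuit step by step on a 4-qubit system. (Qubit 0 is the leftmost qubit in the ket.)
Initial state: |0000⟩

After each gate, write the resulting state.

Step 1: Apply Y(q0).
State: i|1000⟩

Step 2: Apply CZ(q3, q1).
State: i|1000⟩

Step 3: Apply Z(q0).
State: -i|1000⟩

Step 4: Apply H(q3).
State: -(1/√2)i|1000⟩ - (1/√2)i|1001⟩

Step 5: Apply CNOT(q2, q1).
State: -(1/√2)i|1000⟩ - (1/√2)i|1001⟩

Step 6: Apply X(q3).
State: -(1/√2)i|1000⟩ - (1/√2)i|1001⟩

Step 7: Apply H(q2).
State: -(1/2)i|1000⟩ - (1/2)i|1001⟩ - (1/2)i|1010⟩ - (1/2)i|1011⟩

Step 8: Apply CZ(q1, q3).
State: -(1/2)i|1000⟩ - (1/2)i|1001⟩ - (1/2)i|1010⟩ - (1/2)i|1011⟩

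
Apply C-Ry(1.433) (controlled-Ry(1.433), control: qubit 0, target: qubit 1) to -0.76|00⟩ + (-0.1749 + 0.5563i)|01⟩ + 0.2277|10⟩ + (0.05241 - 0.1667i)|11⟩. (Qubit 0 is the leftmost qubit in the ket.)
-0.76|00⟩ + (-0.1749 + 0.5563i)|01⟩ + (0.1373 + 0.1095i)|10⟩ + (0.1891 - 0.1257i)|11⟩

C-Ry(1.433) leaves the control-|0⟩ kets |00⟩, |01⟩ unchanged and applies Ry(1.433) to qubit 1 on the control-|1⟩ pair (|10⟩, |11⟩).
Ry(1.433) = [[cos(θ/2), −sin(θ/2)], [sin(θ/2), cos(θ/2)]]; θ = 1.433, cos(θ/2) ≈ 0.754109, sin(θ/2) ≈ 0.656749.
With a = amp(|10⟩) = 0.2277 and b = amp(|11⟩) = (0.05241 - 0.1667i):
new amp(|10⟩) = (0.754109)·a + (-0.656749)·b = (0.1373 + 0.1095i)
new amp(|11⟩) = (0.656749)·a + (0.754109)·b = (0.1891 - 0.1257i)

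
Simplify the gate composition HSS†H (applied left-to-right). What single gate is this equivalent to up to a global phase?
I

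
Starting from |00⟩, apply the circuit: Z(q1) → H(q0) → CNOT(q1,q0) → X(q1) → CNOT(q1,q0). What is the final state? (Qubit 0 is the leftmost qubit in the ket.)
1/√2|01⟩ + 1/√2|11⟩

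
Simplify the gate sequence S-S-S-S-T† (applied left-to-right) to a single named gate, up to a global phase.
T†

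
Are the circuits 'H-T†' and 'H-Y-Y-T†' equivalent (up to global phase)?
Yes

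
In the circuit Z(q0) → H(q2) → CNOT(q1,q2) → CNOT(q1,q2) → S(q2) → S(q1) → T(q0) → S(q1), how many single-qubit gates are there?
6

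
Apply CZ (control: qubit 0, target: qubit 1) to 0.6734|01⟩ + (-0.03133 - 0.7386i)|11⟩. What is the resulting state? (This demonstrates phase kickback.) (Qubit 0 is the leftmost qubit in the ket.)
0.6734|01⟩ + (0.03133 + 0.7386i)|11⟩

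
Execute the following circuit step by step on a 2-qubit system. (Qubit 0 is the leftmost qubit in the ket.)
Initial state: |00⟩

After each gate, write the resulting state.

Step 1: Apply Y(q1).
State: i|01⟩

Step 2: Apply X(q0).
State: i|11⟩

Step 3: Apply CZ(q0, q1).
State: -i|11⟩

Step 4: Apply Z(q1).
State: i|11⟩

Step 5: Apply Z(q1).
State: -i|11⟩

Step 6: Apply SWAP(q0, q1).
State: -i|11⟩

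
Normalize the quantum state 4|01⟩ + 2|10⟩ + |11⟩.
0.8729|01⟩ + 0.4364|10⟩ + 0.2182|11⟩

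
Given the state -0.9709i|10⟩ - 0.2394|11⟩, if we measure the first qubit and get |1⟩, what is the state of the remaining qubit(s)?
-0.9709i|0⟩ - 0.2394|1⟩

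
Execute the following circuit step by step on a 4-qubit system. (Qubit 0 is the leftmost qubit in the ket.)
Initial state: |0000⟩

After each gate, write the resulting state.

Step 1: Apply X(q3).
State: |0001⟩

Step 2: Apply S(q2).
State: |0001⟩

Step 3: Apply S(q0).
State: |0001⟩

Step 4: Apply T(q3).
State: (1/√2 + (1/√2)i)|0001⟩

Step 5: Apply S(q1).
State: (1/√2 + (1/√2)i)|0001⟩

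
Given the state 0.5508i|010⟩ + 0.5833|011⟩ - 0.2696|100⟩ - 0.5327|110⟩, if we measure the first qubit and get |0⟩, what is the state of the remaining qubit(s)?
0.6866i|10⟩ + 0.7271|11⟩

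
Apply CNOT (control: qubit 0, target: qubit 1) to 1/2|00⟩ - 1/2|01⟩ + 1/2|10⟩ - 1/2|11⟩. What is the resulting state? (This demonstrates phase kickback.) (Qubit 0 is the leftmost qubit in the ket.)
1/2|00⟩ - 1/2|01⟩ - 1/2|10⟩ + 1/2|11⟩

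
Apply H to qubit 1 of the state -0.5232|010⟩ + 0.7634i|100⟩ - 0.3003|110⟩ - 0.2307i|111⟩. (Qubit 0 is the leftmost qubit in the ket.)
-0.37|000⟩ + 0.37|010⟩ + (-0.2123 + 0.5398i)|100⟩ - 0.1631i|101⟩ + (0.2123 + 0.5398i)|110⟩ + 0.1631i|111⟩

H on qubit 1 mixes each pair of kets that differ only in qubit 1: amplitudes (a, b) of (|…0…⟩, |…1…⟩) become ((a + b)/√2, (a − b)/√2). Kets absent from the input have amplitude 0.
(|000⟩, |010⟩): (a, b) = (0, -0.5232) → (-0.37, 0.37)
(|100⟩, |110⟩): (a, b) = (0.7634i, -0.3003) → ((-0.2123 + 0.5398i), (0.2123 + 0.5398i))
(|101⟩, |111⟩): (a, b) = (0, -0.2307i) → (-0.1631i, 0.1631i)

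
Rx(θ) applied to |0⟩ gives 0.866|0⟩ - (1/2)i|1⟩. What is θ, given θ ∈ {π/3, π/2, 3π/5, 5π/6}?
π/3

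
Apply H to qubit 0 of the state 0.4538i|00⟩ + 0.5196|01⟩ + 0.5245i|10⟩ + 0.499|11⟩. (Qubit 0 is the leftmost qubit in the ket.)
0.6918i|00⟩ + 0.7203|01⟩ - 0.04999i|10⟩ + 0.01457|11⟩

H on qubit 0 mixes each pair of kets that differ only in qubit 0: amplitudes (a, b) of (|…0…⟩, |…1…⟩) become ((a + b)/√2, (a − b)/√2). Kets absent from the input have amplitude 0.
(|00⟩, |10⟩): (a, b) = (0.4538i, 0.5245i) → (0.6918i, -0.04999i)
(|01⟩, |11⟩): (a, b) = (0.5196, 0.499) → (0.7203, 0.01457)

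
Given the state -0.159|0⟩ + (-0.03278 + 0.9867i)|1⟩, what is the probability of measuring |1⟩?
0.9747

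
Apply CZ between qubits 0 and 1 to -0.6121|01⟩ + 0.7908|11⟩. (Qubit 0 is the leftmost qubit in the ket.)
-0.6121|01⟩ - 0.7908|11⟩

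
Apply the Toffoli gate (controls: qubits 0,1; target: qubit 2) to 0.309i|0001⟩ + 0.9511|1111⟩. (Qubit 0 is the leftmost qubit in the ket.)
0.309i|0001⟩ + 0.9511|1101⟩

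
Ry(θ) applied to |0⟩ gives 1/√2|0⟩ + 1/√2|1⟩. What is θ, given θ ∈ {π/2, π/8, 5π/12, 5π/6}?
π/2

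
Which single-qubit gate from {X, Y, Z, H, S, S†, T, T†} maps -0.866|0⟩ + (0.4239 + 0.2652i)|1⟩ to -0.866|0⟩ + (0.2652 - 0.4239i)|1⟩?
S†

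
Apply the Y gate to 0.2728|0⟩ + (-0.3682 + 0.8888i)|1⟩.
(0.8888 + 0.3682i)|0⟩ + 0.2728i|1⟩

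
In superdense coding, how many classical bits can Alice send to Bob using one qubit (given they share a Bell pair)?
2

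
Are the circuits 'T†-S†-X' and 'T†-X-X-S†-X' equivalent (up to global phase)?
Yes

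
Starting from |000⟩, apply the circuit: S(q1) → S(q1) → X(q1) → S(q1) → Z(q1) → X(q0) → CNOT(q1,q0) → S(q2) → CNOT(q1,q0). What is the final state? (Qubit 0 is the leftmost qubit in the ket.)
-i|110⟩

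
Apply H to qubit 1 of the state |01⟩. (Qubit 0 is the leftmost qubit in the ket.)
1/√2|00⟩ - 1/√2|01⟩

H on qubit 1 mixes each pair of kets that differ only in qubit 1: amplitudes (a, b) of (|…0…⟩, |…1…⟩) become ((a + b)/√2, (a − b)/√2). Kets absent from the input have amplitude 0.
(|00⟩, |01⟩): (a, b) = (0, 1) → (1/√2, -1/√2)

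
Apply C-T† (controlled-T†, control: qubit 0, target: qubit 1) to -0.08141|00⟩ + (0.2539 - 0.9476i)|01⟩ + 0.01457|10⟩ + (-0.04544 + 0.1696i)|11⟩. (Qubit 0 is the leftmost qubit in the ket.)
-0.08141|00⟩ + (0.2539 - 0.9476i)|01⟩ + 0.01457|10⟩ + (0.08779 + 0.1521i)|11⟩

C-T† leaves the control-|0⟩ kets |00⟩, |01⟩ unchanged and applies T† to qubit 1 on the control-|1⟩ pair (|10⟩, |11⟩).
T† = [[1, 0], [0, (1/√2 - (1/√2)i)]].
With a = amp(|10⟩) = 0.01457 and b = amp(|11⟩) = (-0.04544 + 0.1696i):
new amp(|10⟩) = (1)·a = 0.01457
new amp(|11⟩) = (1/√2 - (1/√2)i)·b = (0.08779 + 0.1521i)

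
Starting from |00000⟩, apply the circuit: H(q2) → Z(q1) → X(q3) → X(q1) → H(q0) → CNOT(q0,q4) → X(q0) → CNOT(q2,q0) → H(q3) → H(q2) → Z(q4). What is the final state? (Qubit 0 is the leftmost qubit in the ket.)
0.25|01000⟩ - 0.25|01001⟩ - 0.25|01010⟩ + 0.25|01011⟩ - 0.25|01100⟩ - 0.25|01101⟩ + 0.25|01110⟩ + 0.25|01111⟩ + 0.25|11000⟩ - 0.25|11001⟩ - 0.25|11010⟩ + 0.25|11011⟩ + 0.25|11100⟩ + 0.25|11101⟩ - 0.25|11110⟩ - 0.25|11111⟩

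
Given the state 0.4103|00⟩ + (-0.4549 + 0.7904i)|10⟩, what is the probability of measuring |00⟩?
0.1683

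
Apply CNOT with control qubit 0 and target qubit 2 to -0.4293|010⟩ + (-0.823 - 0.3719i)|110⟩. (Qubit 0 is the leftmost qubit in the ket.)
-0.4293|010⟩ + (-0.823 - 0.3719i)|111⟩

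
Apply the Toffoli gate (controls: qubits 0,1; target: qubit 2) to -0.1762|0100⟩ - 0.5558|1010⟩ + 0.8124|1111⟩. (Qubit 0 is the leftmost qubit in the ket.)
-0.1762|0100⟩ - 0.5558|1010⟩ + 0.8124|1101⟩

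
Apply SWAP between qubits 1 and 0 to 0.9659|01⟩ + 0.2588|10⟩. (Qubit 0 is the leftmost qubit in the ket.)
0.2588|01⟩ + 0.9659|10⟩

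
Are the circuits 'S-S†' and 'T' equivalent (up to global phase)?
No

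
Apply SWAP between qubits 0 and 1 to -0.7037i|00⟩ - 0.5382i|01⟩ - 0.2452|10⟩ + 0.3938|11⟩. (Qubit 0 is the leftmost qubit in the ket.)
-0.7037i|00⟩ - 0.2452|01⟩ - 0.5382i|10⟩ + 0.3938|11⟩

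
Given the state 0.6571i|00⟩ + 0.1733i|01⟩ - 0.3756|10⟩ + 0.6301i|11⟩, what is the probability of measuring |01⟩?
0.03003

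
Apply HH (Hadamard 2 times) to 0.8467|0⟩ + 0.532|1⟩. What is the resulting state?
0.8467|0⟩ + 0.532|1⟩

H² = I, so an even number of Hadamards cancels: H^2 = I and the state is unchanged.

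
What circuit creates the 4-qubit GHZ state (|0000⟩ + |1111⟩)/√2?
H(q0) → CNOT(q0,q1) → CNOT(q0,q2) → CNOT(q0,q3)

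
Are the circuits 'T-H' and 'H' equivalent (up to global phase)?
No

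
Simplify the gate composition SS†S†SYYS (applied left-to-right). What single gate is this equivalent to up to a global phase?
S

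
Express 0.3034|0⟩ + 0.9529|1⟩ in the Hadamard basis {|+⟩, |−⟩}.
0.8883|+⟩ - 0.4593|−⟩

With |ψ⟩ = α|0⟩ + β|1⟩, the Hadamard-basis coefficients are ⟨+|ψ⟩ = (α + β)/√2 and ⟨−|ψ⟩ = (α − β)/√2.
Here α = 0.3034, β = 0.9529: (α + β)/√2 = 0.8883, (α − β)/√2 = -0.4593.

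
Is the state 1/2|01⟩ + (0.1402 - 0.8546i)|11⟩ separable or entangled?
Separable

Writing the state as a|00⟩ + b|01⟩ + c|10⟩ + d|11⟩, it is a product state iff ad − bc = 0.
Here (a, b, c, d) = (0, 1/2, 0, (0.1402 - 0.8546i)): ad − bc = (0)(0.1402 - 0.8546i) − (1/2)(0) = 0, so the state is separable.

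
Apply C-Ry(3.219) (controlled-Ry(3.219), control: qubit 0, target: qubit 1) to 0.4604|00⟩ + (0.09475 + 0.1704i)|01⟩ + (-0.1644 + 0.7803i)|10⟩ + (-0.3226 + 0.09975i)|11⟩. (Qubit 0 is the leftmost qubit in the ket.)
0.4604|00⟩ + (0.09475 + 0.1704i)|01⟩ + (0.3287 - 0.1299i)|10⟩ + (-0.1518 + 0.7759i)|11⟩

C-Ry(3.219) leaves the control-|0⟩ kets |00⟩, |01⟩ unchanged and applies Ry(3.219) to qubit 1 on the control-|1⟩ pair (|10⟩, |11⟩).
Ry(3.219) = [[cos(θ/2), −sin(θ/2)], [sin(θ/2), cos(θ/2)]]; θ = 3.219, cos(θ/2) ≈ -0.038694, sin(θ/2) ≈ 0.999251.
With a = amp(|10⟩) = (-0.1644 + 0.7803i) and b = amp(|11⟩) = (-0.3226 + 0.09975i):
new amp(|10⟩) = (-0.038694)·a + (-0.999251)·b = (0.3287 - 0.1299i)
new amp(|11⟩) = (0.999251)·a + (-0.038694)·b = (-0.1518 + 0.7759i)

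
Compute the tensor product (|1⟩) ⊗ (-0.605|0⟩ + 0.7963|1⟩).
-0.605|10⟩ + 0.7963|11⟩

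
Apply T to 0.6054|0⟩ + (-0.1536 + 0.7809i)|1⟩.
0.6054|0⟩ + (-0.6608 + 0.4436i)|1⟩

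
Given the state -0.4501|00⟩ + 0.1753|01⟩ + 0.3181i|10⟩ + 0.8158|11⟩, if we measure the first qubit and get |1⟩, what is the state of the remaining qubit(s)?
0.3633i|0⟩ + 0.9317|1⟩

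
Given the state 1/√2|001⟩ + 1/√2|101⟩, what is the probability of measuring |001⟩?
1/2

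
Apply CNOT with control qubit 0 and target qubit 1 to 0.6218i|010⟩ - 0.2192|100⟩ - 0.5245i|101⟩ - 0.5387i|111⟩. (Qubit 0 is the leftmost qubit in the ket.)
0.6218i|010⟩ - 0.5387i|101⟩ - 0.2192|110⟩ - 0.5245i|111⟩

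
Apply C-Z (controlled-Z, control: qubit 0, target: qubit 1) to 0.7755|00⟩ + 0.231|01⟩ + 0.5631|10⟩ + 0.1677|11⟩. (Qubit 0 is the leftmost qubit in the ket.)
0.7755|00⟩ + 0.231|01⟩ + 0.5631|10⟩ - 0.1677|11⟩

C-Z leaves the control-|0⟩ kets |00⟩, |01⟩ unchanged and applies Z to qubit 1 on the control-|1⟩ pair (|10⟩, |11⟩).
Z = [[1, 0], [0, -1]].
With a = amp(|10⟩) = 0.5631 and b = amp(|11⟩) = 0.1677:
new amp(|10⟩) = (1)·a = 0.5631
new amp(|11⟩) = (-1)·b = -0.1677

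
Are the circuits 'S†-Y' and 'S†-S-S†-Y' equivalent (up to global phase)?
Yes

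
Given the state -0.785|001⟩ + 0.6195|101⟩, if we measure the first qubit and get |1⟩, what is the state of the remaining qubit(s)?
|01⟩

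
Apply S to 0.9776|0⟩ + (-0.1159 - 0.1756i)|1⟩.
0.9776|0⟩ + (0.1756 - 0.1159i)|1⟩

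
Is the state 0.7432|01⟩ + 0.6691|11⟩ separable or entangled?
Separable

Writing the state as a|00⟩ + b|01⟩ + c|10⟩ + d|11⟩, it is a product state iff ad − bc = 0.
Here (a, b, c, d) = (0, 0.7432, 0, 0.6691): ad − bc = (0)(0.6691) − (0.7432)(0) = 0, so the state is separable.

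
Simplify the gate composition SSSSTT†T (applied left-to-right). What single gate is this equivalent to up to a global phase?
T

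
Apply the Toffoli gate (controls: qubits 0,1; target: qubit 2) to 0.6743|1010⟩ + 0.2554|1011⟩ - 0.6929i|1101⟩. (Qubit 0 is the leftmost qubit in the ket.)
0.6743|1010⟩ + 0.2554|1011⟩ - 0.6929i|1111⟩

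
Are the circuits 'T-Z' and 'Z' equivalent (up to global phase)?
No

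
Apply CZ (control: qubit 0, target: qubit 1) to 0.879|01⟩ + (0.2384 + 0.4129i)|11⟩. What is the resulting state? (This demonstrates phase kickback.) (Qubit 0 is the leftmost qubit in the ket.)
0.879|01⟩ + (-0.2384 - 0.4129i)|11⟩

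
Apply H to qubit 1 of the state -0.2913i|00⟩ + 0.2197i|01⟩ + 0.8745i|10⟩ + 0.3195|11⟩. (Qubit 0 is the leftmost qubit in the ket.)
-0.05063i|00⟩ - 0.3613i|01⟩ + (0.2259 + 0.6184i)|10⟩ + (-0.2259 + 0.6184i)|11⟩

H on qubit 1 mixes each pair of kets that differ only in qubit 1: amplitudes (a, b) of (|…0…⟩, |…1…⟩) become ((a + b)/√2, (a − b)/√2). Kets absent from the input have amplitude 0.
(|00⟩, |01⟩): (a, b) = (-0.2913i, 0.2197i) → (-0.05063i, -0.3613i)
(|10⟩, |11⟩): (a, b) = (0.8745i, 0.3195) → ((0.2259 + 0.6184i), (-0.2259 + 0.6184i))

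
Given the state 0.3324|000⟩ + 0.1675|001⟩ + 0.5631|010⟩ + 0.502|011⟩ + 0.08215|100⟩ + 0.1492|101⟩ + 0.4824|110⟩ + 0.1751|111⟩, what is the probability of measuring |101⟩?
0.02226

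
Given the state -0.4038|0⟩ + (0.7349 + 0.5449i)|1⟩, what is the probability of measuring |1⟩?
0.837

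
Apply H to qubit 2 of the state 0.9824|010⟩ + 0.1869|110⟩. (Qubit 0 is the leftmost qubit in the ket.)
0.6947|010⟩ + 0.6947|011⟩ + 0.1322|110⟩ + 0.1322|111⟩

H on qubit 2 mixes each pair of kets that differ only in qubit 2: amplitudes (a, b) of (|…0…⟩, |…1…⟩) become ((a + b)/√2, (a − b)/√2). Kets absent from the input have amplitude 0.
(|010⟩, |011⟩): (a, b) = (0.9824, 0) → (0.6947, 0.6947)
(|110⟩, |111⟩): (a, b) = (0.1869, 0) → (0.1322, 0.1322)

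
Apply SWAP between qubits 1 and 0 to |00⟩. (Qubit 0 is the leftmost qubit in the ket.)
|00⟩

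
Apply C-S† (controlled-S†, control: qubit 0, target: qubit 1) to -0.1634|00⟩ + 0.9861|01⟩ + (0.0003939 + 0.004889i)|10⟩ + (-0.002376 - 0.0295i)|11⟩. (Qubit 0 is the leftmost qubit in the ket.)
-0.1634|00⟩ + 0.9861|01⟩ + (0.0003939 + 0.004889i)|10⟩ + (-0.0295 + 0.002376i)|11⟩

C-S† leaves the control-|0⟩ kets |00⟩, |01⟩ unchanged and applies S† to qubit 1 on the control-|1⟩ pair (|10⟩, |11⟩).
S† = [[1, 0], [0, -i]].
With a = amp(|10⟩) = (0.0003939 + 0.004889i) and b = amp(|11⟩) = (-0.002376 - 0.0295i):
new amp(|10⟩) = (1)·a = (0.0003939 + 0.004889i)
new amp(|11⟩) = (-i)·b = (-0.0295 + 0.002376i)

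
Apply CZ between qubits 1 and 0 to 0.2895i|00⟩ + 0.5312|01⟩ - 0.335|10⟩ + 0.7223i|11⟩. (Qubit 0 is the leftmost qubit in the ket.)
0.2895i|00⟩ + 0.5312|01⟩ - 0.335|10⟩ - 0.7223i|11⟩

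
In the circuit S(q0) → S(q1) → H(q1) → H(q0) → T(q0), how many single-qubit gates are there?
5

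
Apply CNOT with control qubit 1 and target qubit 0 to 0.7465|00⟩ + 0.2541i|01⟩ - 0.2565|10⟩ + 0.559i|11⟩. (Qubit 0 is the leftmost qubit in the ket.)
0.7465|00⟩ + 0.559i|01⟩ - 0.2565|10⟩ + 0.2541i|11⟩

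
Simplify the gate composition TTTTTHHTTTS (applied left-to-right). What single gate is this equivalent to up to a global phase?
S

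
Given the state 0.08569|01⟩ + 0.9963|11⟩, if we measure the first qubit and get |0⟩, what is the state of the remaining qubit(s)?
|1⟩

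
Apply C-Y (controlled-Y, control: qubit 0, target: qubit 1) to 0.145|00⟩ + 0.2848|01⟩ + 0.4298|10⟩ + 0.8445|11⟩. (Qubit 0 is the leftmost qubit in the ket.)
0.145|00⟩ + 0.2848|01⟩ - 0.8445i|10⟩ + 0.4298i|11⟩

C-Y leaves the control-|0⟩ kets |00⟩, |01⟩ unchanged and applies Y to qubit 1 on the control-|1⟩ pair (|10⟩, |11⟩).
Y = [[0, -i], [i, 0]].
With a = amp(|10⟩) = 0.4298 and b = amp(|11⟩) = 0.8445:
new amp(|10⟩) = (-i)·b = -0.8445i
new amp(|11⟩) = (i)·a = 0.4298i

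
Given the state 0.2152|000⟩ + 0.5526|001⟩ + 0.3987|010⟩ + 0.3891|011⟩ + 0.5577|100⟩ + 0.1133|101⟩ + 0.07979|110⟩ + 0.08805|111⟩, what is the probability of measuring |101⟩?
0.01284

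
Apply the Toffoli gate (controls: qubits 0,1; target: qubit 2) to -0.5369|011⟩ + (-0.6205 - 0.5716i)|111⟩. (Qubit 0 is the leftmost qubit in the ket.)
-0.5369|011⟩ + (-0.6205 - 0.5716i)|110⟩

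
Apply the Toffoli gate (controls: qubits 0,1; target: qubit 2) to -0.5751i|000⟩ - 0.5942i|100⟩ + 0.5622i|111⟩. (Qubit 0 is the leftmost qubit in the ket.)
-0.5751i|000⟩ - 0.5942i|100⟩ + 0.5622i|110⟩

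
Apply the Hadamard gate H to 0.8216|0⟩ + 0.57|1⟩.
0.984|0⟩ + 0.1779|1⟩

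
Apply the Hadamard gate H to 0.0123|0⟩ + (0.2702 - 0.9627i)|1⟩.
(0.1998 - 0.6807i)|0⟩ + (-0.1824 + 0.6807i)|1⟩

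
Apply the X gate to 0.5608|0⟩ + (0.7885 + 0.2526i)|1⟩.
(0.7885 + 0.2526i)|0⟩ + 0.5608|1⟩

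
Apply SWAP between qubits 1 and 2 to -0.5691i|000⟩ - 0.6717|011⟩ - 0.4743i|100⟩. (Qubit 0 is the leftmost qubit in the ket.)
-0.5691i|000⟩ - 0.6717|011⟩ - 0.4743i|100⟩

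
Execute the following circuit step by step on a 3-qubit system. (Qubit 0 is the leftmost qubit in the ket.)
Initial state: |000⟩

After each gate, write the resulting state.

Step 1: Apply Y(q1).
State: i|010⟩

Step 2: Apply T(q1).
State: (-1/√2 + (1/√2)i)|010⟩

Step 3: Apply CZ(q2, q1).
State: (-1/√2 + (1/√2)i)|010⟩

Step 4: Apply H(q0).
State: (-1/2 + (1/2)i)|010⟩ + (-1/2 + (1/2)i)|110⟩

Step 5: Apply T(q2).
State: (-1/2 + (1/2)i)|010⟩ + (-1/2 + (1/2)i)|110⟩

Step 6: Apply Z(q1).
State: (1/2 - (1/2)i)|010⟩ + (1/2 - (1/2)i)|110⟩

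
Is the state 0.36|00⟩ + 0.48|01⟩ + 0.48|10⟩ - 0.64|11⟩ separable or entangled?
Entangled

Writing the state as a|00⟩ + b|01⟩ + c|10⟩ + d|11⟩, it is a product state iff ad − bc = 0.
Here (a, b, c, d) = (0.36, 0.48, 0.48, -0.64): ad − bc = (0.36)(-0.64) − (0.48)(0.48) = -0.4608 ≠ 0, so the state is entangled.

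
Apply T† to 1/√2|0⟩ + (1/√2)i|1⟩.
1/√2|0⟩ + (1/2 + (1/2)i)|1⟩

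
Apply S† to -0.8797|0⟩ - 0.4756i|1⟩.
-0.8797|0⟩ - 0.4756|1⟩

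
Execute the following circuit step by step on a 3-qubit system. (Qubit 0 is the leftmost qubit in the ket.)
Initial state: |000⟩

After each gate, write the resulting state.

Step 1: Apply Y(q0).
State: i|100⟩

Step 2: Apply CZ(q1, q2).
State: i|100⟩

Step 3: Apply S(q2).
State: i|100⟩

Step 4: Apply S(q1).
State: i|100⟩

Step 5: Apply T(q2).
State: i|100⟩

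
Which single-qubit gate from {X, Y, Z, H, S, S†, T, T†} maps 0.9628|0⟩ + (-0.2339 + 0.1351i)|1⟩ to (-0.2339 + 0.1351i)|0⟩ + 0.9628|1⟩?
X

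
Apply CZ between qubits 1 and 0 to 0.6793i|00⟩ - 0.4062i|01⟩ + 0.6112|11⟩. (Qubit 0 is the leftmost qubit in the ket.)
0.6793i|00⟩ - 0.4062i|01⟩ - 0.6112|11⟩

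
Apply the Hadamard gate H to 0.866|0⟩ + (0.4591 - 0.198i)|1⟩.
(0.937 - 0.14i)|0⟩ + (0.2877 + 0.14i)|1⟩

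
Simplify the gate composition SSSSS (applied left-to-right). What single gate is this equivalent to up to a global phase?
S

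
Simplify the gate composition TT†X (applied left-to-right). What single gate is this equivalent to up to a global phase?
X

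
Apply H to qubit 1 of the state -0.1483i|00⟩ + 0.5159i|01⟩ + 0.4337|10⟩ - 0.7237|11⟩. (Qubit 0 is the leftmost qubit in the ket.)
0.2599i|00⟩ - 0.4697i|01⟩ - 0.2051|10⟩ + 0.8184|11⟩

H on qubit 1 mixes each pair of kets that differ only in qubit 1: amplitudes (a, b) of (|…0…⟩, |…1…⟩) become ((a + b)/√2, (a − b)/√2). Kets absent from the input have amplitude 0.
(|00⟩, |01⟩): (a, b) = (-0.1483i, 0.5159i) → (0.2599i, -0.4697i)
(|10⟩, |11⟩): (a, b) = (0.4337, -0.7237) → (-0.2051, 0.8184)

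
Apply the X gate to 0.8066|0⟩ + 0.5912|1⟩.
0.5912|0⟩ + 0.8066|1⟩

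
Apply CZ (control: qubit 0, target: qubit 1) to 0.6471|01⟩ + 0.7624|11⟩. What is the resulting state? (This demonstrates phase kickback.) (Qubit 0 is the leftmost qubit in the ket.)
0.6471|01⟩ - 0.7624|11⟩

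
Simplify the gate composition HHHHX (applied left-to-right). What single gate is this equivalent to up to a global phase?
X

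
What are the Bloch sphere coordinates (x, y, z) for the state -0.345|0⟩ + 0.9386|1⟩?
(-0.6476, 0, -0.7619)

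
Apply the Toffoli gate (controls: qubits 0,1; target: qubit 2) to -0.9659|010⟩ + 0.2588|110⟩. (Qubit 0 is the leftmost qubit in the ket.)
-0.9659|010⟩ + 0.2588|111⟩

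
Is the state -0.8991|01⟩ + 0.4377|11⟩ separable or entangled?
Separable

Writing the state as a|00⟩ + b|01⟩ + c|10⟩ + d|11⟩, it is a product state iff ad − bc = 0.
Here (a, b, c, d) = (0, -0.8991, 0, 0.4377): ad − bc = (0)(0.4377) − (-0.8991)(0) = 0, so the state is separable.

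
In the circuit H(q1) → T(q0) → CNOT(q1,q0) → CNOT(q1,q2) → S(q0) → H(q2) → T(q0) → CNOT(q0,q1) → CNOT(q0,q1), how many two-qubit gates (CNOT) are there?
4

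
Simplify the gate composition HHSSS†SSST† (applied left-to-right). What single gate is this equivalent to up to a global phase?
T†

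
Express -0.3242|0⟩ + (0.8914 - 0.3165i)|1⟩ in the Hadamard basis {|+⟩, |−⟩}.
(0.4011 - 0.2238i)|+⟩ + (-0.8596 + 0.2238i)|−⟩

With |ψ⟩ = α|0⟩ + β|1⟩, the Hadamard-basis coefficients are ⟨+|ψ⟩ = (α + β)/√2 and ⟨−|ψ⟩ = (α − β)/√2.
Here α = -0.3242, β = (0.8914 - 0.3165i): (α + β)/√2 = (0.4011 - 0.2238i), (α − β)/√2 = (-0.8596 + 0.2238i).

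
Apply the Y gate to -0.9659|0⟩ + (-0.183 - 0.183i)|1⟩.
(-0.183 + 0.183i)|0⟩ - 0.9659i|1⟩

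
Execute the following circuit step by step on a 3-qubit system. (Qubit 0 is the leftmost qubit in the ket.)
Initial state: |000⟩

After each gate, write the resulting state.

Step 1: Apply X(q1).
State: |010⟩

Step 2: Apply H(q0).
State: 1/√2|010⟩ + 1/√2|110⟩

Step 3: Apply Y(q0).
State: -(1/√2)i|010⟩ + (1/√2)i|110⟩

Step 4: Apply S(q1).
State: 1/√2|010⟩ - 1/√2|110⟩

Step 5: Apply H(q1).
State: 1/2|000⟩ - 1/2|010⟩ - 1/2|100⟩ + 1/2|110⟩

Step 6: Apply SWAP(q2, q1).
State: 1/2|000⟩ - 1/2|001⟩ - 1/2|100⟩ + 1/2|101⟩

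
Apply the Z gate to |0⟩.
|0⟩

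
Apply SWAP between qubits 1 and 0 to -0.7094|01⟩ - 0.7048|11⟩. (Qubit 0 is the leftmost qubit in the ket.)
-0.7094|10⟩ - 0.7048|11⟩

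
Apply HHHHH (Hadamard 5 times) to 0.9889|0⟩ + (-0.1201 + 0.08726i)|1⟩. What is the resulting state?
(0.6143 + 0.0617i)|0⟩ + (0.7842 - 0.0617i)|1⟩

H² = I, so H^5 = H: a single Hadamard. With (a, b) = (0.9889, (-0.1201 + 0.08726i)), H gives ((a + b)/√2, (a − b)/√2) = ((0.6143 + 0.0617i), (0.7842 - 0.0617i)).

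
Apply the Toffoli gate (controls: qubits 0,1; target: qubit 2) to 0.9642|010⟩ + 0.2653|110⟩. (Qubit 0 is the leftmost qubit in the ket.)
0.9642|010⟩ + 0.2653|111⟩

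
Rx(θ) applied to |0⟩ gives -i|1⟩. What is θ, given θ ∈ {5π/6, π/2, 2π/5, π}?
π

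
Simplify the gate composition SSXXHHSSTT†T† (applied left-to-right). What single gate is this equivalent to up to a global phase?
T†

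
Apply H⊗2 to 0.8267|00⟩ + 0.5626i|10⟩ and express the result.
(0.4134 + 0.2813i)|00⟩ + (0.4134 + 0.2813i)|01⟩ + (0.4134 - 0.2813i)|10⟩ + (0.4134 - 0.2813i)|11⟩

H⊗2 gives amp(|y⟩) = (1/2) Σ_x (−1)^(x·y) amp(|x⟩), where x·y is the number of positions in which both x and y have a 1.
|00⟩: (0.8267 + 0.5626i)/2 = (0.4134 + 0.2813i)
|01⟩: (0.8267 + 0.5626i)/2 = (0.4134 + 0.2813i)
|10⟩: (0.8267 - 0.5626i)/2 = (0.4134 - 0.2813i)
|11⟩: (0.8267 - 0.5626i)/2 = (0.4134 - 0.2813i)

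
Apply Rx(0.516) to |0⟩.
0.9669|0⟩ - 0.2551i|1⟩

Rx(0.516) = [[cos(θ/2), −i·sin(θ/2)], [−i·sin(θ/2), cos(θ/2)]]; θ = 0.516, cos(θ/2) ≈ 0.966902, sin(θ/2) ≈ 0.255147.
With a = amp(|0⟩) = 1 and b = amp(|1⟩) = 0:
new amp(|0⟩) = (0.966902)·a + (-0.255147i)·b = 0.9669
new amp(|1⟩) = (-0.255147i)·a + (0.966902)·b = -0.2551i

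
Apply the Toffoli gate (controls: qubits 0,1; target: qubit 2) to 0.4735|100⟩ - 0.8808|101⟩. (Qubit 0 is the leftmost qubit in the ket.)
0.4735|100⟩ - 0.8808|101⟩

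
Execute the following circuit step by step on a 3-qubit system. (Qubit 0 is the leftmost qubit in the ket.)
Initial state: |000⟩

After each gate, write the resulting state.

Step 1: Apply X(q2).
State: |001⟩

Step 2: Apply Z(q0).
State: |001⟩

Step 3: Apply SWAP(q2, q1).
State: |010⟩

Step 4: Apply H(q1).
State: 1/√2|000⟩ - 1/√2|010⟩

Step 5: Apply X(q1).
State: -1/√2|000⟩ + 1/√2|010⟩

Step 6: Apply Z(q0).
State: -1/√2|000⟩ + 1/√2|010⟩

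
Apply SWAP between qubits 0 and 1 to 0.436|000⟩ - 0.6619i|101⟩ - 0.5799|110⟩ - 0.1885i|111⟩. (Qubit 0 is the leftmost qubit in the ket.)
0.436|000⟩ - 0.6619i|011⟩ - 0.5799|110⟩ - 0.1885i|111⟩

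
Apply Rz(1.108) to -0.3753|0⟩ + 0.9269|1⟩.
(-0.3192 + 0.1974i)|0⟩ + (0.7883 + 0.4876i)|1⟩

Rz(1.108) = [[e^(−iθ/2), 0], [0, e^(iθ/2)]] with e^(±iθ/2) = cos(θ/2) ± i·sin(θ/2); θ = 1.108, cos(θ/2) ≈ 0.850427, sin(θ/2) ≈ 0.526093.
With a = amp(|0⟩) = -0.3753 and b = amp(|1⟩) = 0.9269:
new amp(|0⟩) = (0.850427 - 0.526093i)·a = (-0.3192 + 0.1974i)
new amp(|1⟩) = (0.850427 + 0.526093i)·b = (0.7883 + 0.4876i)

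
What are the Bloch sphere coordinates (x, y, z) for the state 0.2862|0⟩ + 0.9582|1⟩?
(0.5485, 0, -0.8362)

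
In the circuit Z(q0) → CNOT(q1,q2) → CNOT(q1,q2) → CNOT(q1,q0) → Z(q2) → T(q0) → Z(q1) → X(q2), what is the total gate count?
8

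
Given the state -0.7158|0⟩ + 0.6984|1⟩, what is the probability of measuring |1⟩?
0.4878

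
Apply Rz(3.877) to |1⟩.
(-0.3595 + 0.9332i)|1⟩

Rz(3.877) = [[e^(−iθ/2), 0], [0, e^(iθ/2)]] with e^(±iθ/2) = cos(θ/2) ± i·sin(θ/2); θ = 3.877, cos(θ/2) ≈ -0.359474, sin(θ/2) ≈ 0.933155.
With a = amp(|0⟩) = 0 and b = amp(|1⟩) = 1:
new amp(|0⟩) = (-0.359474 - 0.933155i)·a = 0
new amp(|1⟩) = (-0.359474 + 0.933155i)·b = (-0.3595 + 0.9332i)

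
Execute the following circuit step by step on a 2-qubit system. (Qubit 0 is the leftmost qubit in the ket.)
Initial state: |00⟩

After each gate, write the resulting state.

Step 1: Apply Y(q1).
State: i|01⟩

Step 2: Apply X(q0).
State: i|11⟩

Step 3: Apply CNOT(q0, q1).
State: i|10⟩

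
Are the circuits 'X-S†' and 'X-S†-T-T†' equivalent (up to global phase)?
Yes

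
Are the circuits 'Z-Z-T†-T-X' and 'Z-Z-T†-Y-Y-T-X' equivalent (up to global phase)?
Yes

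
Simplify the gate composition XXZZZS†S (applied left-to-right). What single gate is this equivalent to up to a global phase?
Z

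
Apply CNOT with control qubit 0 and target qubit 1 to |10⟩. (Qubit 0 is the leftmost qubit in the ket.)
|11⟩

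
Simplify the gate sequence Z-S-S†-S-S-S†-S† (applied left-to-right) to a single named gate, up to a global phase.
Z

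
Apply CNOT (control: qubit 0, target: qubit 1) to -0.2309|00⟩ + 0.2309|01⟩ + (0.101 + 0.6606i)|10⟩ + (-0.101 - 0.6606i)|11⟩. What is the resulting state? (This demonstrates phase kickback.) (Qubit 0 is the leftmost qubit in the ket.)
-0.2309|00⟩ + 0.2309|01⟩ + (-0.101 - 0.6606i)|10⟩ + (0.101 + 0.6606i)|11⟩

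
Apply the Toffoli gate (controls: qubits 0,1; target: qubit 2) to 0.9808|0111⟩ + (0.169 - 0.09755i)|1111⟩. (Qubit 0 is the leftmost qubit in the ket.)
0.9808|0111⟩ + (0.169 - 0.09755i)|1101⟩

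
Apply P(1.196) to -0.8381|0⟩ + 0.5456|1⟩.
-0.8381|0⟩ + (0.1997 + 0.5077i)|1⟩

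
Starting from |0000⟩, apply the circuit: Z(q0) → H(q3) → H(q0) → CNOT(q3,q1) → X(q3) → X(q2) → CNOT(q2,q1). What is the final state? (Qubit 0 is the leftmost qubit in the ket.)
1/2|0010⟩ + 1/2|0111⟩ + 1/2|1010⟩ + 1/2|1111⟩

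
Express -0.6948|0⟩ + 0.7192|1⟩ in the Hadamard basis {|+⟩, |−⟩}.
0.01725|+⟩ - 0.9998|−⟩

With |ψ⟩ = α|0⟩ + β|1⟩, the Hadamard-basis coefficients are ⟨+|ψ⟩ = (α + β)/√2 and ⟨−|ψ⟩ = (α − β)/√2.
Here α = -0.6948, β = 0.7192: (α + β)/√2 = 0.01725, (α − β)/√2 = -0.9998.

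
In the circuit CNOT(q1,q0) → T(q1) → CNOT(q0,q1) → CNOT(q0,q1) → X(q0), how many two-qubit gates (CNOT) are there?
3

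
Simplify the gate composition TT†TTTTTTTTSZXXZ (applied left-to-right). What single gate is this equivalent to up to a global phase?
S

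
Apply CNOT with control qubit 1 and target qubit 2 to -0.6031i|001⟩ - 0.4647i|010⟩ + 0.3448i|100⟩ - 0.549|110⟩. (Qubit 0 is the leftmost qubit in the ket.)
-0.6031i|001⟩ - 0.4647i|011⟩ + 0.3448i|100⟩ - 0.549|111⟩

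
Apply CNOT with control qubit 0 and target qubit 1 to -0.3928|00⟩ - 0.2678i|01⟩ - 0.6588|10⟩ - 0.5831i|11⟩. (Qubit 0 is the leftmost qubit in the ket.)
-0.3928|00⟩ - 0.2678i|01⟩ - 0.5831i|10⟩ - 0.6588|11⟩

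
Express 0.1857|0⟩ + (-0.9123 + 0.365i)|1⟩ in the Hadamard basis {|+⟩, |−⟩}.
(-0.5138 + 0.2581i)|+⟩ + (0.7764 - 0.2581i)|−⟩

With |ψ⟩ = α|0⟩ + β|1⟩, the Hadamard-basis coefficients are ⟨+|ψ⟩ = (α + β)/√2 and ⟨−|ψ⟩ = (α − β)/√2.
Here α = 0.1857, β = (-0.9123 + 0.365i): (α + β)/√2 = (-0.5138 + 0.2581i), (α − β)/√2 = (0.7764 - 0.2581i).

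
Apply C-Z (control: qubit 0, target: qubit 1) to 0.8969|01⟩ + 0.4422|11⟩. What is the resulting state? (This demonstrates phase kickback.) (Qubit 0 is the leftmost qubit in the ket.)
0.8969|01⟩ - 0.4422|11⟩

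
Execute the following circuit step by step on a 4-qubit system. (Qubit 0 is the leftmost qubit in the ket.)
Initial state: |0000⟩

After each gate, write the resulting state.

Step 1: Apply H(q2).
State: 1/√2|0000⟩ + 1/√2|0010⟩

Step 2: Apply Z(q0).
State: 1/√2|0000⟩ + 1/√2|0010⟩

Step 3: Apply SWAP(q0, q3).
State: 1/√2|0000⟩ + 1/√2|0010⟩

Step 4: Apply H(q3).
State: 1/2|0000⟩ + 1/2|0001⟩ + 1/2|0010⟩ + 1/2|0011⟩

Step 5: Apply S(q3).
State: 1/2|0000⟩ + (1/2)i|0001⟩ + 1/2|0010⟩ + (1/2)i|0011⟩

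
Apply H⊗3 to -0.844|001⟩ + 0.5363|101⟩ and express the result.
-0.1088|000⟩ + 0.1088|001⟩ - 0.1088|010⟩ + 0.1088|011⟩ - 0.488|100⟩ + 0.488|101⟩ - 0.488|110⟩ + 0.488|111⟩

H⊗3 gives amp(|y⟩) = (1/2√2) Σ_x (−1)^(x·y) amp(|x⟩), where x·y is the number of positions in which both x and y have a 1.
|000⟩: (-0.844 + 0.5363)/(2√2) = -0.1088
|001⟩: (0.844 - 0.5363)/(2√2) = 0.1088
|010⟩: (-0.844 + 0.5363)/(2√2) = -0.1088
|011⟩: (0.844 - 0.5363)/(2√2) = 0.1088
|100⟩: (-0.844 - 0.5363)/(2√2) = -0.488
|101⟩: (0.844 + 0.5363)/(2√2) = 0.488
|110⟩: (-0.844 - 0.5363)/(2√2) = -0.488
|111⟩: (0.844 + 0.5363)/(2√2) = 0.488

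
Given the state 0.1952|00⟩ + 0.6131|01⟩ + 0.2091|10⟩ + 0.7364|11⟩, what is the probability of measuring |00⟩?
0.0381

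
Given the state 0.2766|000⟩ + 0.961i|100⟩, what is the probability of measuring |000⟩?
0.07651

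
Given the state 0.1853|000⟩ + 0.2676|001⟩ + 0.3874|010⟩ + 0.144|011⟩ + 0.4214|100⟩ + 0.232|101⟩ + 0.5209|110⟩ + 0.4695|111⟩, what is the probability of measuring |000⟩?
0.03434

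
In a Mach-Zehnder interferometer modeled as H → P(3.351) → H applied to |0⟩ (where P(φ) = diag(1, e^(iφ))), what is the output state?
(0.01092 - 0.1039i)|0⟩ + (0.9891 + 0.1039i)|1⟩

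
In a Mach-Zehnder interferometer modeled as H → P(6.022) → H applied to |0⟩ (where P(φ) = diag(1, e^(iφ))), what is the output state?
(0.983 - 0.1291i)|0⟩ + (0.01696 + 0.1291i)|1⟩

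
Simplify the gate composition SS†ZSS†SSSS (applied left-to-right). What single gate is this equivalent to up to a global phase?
Z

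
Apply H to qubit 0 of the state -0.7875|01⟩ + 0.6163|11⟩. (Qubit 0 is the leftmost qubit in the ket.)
-0.1211|01⟩ - 0.9926|11⟩

H on qubit 0 mixes each pair of kets that differ only in qubit 0: amplitudes (a, b) of (|…0…⟩, |…1…⟩) become ((a + b)/√2, (a − b)/√2). Kets absent from the input have amplitude 0.
(|01⟩, |11⟩): (a, b) = (-0.7875, 0.6163) → (-0.1211, -0.9926)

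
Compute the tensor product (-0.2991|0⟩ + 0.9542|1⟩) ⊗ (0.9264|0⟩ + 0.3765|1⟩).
-0.2771|00⟩ - 0.1126|01⟩ + 0.884|10⟩ + 0.3593|11⟩

amp(|b₁b₂…⟩) = product of the factor amplitudes for bits b₁, b₂, …; only kets whose every factor amplitude is nonzero survive.
|00⟩: (-0.2991)(0.9264) = -0.2771
|01⟩: (-0.2991)(0.3765) = -0.1126
|10⟩: (0.9542)(0.9264) = 0.884
|11⟩: (0.9542)(0.3765) = 0.3593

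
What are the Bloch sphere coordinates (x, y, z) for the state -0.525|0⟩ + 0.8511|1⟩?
(-0.8937, 0, -0.4487)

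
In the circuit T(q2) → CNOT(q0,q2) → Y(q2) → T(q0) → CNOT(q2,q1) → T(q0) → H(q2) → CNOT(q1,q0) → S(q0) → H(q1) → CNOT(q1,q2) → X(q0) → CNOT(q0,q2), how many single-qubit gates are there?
8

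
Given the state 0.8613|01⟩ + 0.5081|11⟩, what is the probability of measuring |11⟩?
0.2582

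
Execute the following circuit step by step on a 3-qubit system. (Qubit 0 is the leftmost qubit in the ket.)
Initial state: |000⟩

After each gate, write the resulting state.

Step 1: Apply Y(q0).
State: i|100⟩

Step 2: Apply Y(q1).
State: -|110⟩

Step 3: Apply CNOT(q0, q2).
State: -|111⟩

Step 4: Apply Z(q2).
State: |111⟩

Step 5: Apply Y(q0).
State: -i|011⟩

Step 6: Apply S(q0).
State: -i|011⟩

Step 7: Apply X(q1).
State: -i|001⟩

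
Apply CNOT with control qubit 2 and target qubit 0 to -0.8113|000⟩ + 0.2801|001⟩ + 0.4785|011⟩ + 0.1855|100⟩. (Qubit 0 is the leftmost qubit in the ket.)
-0.8113|000⟩ + 0.1855|100⟩ + 0.2801|101⟩ + 0.4785|111⟩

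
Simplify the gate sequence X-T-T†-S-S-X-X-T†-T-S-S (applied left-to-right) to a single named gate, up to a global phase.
X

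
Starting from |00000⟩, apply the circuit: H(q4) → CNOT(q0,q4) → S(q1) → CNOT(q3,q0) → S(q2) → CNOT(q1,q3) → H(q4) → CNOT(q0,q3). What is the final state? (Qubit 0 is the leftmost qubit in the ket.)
|00000⟩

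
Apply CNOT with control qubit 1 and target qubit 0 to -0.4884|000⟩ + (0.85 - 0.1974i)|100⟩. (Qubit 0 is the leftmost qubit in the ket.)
-0.4884|000⟩ + (0.85 - 0.1974i)|100⟩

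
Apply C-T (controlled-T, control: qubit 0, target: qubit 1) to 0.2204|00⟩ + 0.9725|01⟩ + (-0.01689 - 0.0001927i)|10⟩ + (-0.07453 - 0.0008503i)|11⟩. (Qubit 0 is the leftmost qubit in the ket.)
0.2204|00⟩ + 0.9725|01⟩ + (-0.01689 - 0.0001927i)|10⟩ + (-0.0521 - 0.0533i)|11⟩

C-T leaves the control-|0⟩ kets |00⟩, |01⟩ unchanged and applies T to qubit 1 on the control-|1⟩ pair (|10⟩, |11⟩).
T = [[1, 0], [0, (1/√2 + (1/√2)i)]].
With a = amp(|10⟩) = (-0.01689 - 0.0001927i) and b = amp(|11⟩) = (-0.07453 - 0.0008503i):
new amp(|10⟩) = (1)·a = (-0.01689 - 0.0001927i)
new amp(|11⟩) = (1/√2 + (1/√2)i)·b = (-0.0521 - 0.0533i)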